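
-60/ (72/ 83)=-415/ 6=-69.17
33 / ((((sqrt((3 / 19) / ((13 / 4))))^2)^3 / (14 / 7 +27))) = 4807082137 / 576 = 8345628.71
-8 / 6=-4 / 3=-1.33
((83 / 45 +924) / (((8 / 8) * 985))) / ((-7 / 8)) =-333304 / 310275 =-1.07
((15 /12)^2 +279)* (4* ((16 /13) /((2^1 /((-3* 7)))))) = -188538 /13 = -14502.92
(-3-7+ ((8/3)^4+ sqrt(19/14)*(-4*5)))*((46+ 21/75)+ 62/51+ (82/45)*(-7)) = 436646966/309825-37966*sqrt(266)/765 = 599.91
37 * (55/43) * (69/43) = 140415/1849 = 75.94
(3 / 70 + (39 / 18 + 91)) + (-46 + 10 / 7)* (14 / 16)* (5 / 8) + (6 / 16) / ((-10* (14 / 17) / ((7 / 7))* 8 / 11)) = 1848589 / 26880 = 68.77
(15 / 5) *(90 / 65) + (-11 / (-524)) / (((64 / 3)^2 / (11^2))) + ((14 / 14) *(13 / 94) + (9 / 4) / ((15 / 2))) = 30147094661 / 6556958720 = 4.60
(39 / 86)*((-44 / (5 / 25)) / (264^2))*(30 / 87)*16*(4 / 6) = -650 / 123453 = -0.01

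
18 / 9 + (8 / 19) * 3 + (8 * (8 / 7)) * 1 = 1650 / 133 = 12.41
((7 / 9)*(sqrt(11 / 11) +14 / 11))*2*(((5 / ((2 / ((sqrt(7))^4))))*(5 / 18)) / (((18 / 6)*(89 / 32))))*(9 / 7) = 18.54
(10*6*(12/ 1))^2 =518400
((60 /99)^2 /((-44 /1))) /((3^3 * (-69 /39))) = 1300 /7438959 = 0.00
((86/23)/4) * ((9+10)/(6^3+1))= 817/9982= 0.08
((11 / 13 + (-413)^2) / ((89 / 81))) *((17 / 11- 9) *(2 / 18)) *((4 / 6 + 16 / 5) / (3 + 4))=-31637977344 / 445445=-71025.55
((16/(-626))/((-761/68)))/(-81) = -544/19293633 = -0.00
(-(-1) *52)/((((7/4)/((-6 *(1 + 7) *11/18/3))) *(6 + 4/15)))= -45760/987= -46.36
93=93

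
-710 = -710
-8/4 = -2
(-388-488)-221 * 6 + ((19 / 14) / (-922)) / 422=-11994681571 / 5447176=-2202.00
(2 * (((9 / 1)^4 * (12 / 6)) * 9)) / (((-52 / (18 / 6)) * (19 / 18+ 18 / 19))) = -60584274 / 8905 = -6803.40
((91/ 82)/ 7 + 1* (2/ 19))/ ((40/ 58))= 11919/ 31160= 0.38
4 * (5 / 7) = 20 / 7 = 2.86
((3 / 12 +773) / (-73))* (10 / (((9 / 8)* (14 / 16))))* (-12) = 659840 / 511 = 1291.27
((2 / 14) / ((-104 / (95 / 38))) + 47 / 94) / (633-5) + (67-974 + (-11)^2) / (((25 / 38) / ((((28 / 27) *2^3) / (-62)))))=1019591197421 / 6377716800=159.87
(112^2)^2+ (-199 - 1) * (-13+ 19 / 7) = 1101477952 / 7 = 157353993.14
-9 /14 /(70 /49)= -0.45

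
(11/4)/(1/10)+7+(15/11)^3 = 98589/2662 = 37.04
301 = 301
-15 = -15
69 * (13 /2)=897 /2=448.50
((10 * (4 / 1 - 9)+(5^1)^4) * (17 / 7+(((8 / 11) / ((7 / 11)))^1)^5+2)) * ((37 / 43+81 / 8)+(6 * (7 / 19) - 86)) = -682114778325 / 2554664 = -267007.63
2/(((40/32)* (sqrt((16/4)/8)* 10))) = 4* sqrt(2)/25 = 0.23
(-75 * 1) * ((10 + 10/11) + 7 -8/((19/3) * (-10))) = -282705/209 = -1352.66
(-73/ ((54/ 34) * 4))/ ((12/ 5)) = -6205/ 1296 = -4.79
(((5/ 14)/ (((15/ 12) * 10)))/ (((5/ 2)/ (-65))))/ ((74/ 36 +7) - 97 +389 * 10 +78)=-0.00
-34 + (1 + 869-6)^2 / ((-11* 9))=-83318 / 11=-7574.36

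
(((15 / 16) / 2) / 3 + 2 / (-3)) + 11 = 1007 / 96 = 10.49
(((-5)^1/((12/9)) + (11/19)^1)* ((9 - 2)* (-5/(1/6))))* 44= 556710/19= 29300.53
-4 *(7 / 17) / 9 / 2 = -0.09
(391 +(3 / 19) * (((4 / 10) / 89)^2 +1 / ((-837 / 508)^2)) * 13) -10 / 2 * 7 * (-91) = 3142625408180188 / 878624449425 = 3576.76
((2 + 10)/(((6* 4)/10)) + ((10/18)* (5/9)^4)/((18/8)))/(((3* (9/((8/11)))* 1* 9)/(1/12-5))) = -315025190/4261625379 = -0.07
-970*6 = -5820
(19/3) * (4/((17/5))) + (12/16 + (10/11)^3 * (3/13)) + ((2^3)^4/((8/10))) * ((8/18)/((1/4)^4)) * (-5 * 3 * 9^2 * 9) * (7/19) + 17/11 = -157396767516166223/67066428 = -2346878642.71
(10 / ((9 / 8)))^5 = 3276800000 / 59049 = 55492.90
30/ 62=15/ 31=0.48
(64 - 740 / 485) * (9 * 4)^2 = 7853760 / 97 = 80966.60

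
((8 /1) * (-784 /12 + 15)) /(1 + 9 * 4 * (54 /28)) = -8456 /1479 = -5.72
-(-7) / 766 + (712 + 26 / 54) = 14735731 / 20682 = 712.49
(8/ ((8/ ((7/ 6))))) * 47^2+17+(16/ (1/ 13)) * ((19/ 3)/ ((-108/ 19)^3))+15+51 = 626626553/ 236196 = 2652.99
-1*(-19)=19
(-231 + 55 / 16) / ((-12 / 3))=3641 / 64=56.89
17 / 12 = 1.42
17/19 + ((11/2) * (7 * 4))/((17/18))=52957/323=163.95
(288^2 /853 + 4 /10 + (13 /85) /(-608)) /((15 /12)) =4304168047 /55103800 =78.11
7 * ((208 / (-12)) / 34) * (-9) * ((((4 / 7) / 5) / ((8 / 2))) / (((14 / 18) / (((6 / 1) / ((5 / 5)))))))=4212 / 595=7.08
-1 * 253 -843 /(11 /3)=-5312 /11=-482.91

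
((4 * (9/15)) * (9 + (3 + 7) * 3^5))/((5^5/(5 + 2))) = 204876/15625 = 13.11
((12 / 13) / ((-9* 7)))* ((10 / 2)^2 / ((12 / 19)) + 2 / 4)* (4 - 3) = -37 / 63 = -0.59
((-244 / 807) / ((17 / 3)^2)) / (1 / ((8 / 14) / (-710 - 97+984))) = -976 / 32107033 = -0.00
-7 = -7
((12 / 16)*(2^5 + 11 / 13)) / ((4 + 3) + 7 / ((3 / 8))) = 549 / 572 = 0.96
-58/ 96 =-29/ 48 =-0.60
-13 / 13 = -1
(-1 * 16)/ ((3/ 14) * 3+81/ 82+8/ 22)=-6314/ 787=-8.02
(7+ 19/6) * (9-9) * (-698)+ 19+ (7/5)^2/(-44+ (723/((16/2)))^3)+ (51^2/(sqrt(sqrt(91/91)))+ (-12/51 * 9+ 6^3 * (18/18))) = 455155453598096/160611979075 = 2833.88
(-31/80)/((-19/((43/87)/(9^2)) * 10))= 1333/107114400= 0.00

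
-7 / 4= -1.75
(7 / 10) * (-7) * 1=-49 / 10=-4.90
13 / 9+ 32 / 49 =2.10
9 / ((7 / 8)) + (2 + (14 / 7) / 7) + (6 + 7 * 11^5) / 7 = 1127451 / 7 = 161064.43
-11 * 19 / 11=-19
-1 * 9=-9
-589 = -589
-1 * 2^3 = -8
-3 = -3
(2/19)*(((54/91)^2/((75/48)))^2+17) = 1461571485922/814327661875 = 1.79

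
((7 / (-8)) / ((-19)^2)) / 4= -7 / 11552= -0.00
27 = 27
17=17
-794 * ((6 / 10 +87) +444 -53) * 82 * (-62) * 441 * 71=302458421375208 / 5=60491684275041.60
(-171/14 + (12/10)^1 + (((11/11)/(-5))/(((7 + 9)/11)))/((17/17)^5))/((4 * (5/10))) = -1249/224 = -5.58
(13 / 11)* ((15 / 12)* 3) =195 / 44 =4.43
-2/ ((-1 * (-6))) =-1/ 3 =-0.33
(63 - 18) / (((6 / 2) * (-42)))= -5 / 14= -0.36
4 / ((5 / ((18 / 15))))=24 / 25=0.96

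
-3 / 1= -3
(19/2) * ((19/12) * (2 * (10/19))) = 95/6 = 15.83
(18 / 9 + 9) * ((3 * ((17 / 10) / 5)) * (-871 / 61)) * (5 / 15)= -162877 / 3050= -53.40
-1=-1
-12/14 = -0.86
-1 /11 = -0.09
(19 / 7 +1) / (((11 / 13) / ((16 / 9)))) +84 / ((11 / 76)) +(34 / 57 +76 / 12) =7835645 / 13167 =595.10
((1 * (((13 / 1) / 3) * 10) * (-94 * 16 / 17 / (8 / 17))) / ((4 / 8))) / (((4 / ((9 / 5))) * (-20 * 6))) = 61.10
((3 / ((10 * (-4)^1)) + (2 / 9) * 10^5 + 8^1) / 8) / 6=8002853 / 17280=463.13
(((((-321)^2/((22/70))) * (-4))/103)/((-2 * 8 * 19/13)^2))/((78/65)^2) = -1693020875/104707328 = -16.17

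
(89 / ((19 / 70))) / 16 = 20.49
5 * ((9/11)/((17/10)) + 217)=203345/187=1087.41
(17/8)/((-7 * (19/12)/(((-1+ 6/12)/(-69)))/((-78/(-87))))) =-221/177422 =-0.00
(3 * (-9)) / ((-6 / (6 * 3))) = 81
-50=-50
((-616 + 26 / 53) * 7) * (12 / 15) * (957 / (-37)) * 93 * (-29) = -2357553185064 / 9805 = -240443976.04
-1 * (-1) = 1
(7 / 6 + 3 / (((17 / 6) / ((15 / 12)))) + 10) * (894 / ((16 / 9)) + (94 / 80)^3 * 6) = 3483003251 / 544000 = 6402.58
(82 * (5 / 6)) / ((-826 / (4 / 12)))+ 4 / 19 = 25841 / 141246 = 0.18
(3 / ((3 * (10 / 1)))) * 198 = 99 / 5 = 19.80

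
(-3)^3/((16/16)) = -27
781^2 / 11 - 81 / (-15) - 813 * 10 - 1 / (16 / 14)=1893021 / 40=47325.52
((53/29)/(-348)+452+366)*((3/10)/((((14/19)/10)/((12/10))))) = 470546571/117740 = 3996.49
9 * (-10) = -90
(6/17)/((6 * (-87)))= -1/1479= -0.00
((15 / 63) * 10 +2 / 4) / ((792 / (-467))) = -5137 / 3024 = -1.70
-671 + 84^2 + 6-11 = 6380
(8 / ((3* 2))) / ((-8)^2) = 1 / 48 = 0.02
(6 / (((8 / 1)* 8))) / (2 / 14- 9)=-0.01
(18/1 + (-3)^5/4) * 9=-1539/4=-384.75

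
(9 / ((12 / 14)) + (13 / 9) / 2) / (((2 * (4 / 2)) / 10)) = 505 / 18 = 28.06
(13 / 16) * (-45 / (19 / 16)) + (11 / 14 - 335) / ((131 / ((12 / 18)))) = -32.49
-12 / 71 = -0.17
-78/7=-11.14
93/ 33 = 2.82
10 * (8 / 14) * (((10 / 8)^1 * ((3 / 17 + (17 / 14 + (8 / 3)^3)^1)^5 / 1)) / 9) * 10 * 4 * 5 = 23922277497714511134398245625 / 43144374086118558918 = 554470380.08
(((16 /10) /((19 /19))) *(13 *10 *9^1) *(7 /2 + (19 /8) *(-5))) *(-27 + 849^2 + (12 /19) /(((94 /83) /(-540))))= -10086947103636 /893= -11295573464.32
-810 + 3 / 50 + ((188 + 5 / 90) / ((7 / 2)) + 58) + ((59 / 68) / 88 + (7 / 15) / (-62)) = -698.21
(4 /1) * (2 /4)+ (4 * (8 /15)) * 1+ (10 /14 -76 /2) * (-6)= 23924 /105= 227.85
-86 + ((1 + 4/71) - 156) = -17107/71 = -240.94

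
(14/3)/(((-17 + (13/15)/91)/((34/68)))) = -245/1784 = -0.14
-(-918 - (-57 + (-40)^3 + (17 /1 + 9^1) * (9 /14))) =-441856 /7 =-63122.29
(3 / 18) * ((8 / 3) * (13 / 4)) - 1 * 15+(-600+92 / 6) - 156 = -6788 / 9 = -754.22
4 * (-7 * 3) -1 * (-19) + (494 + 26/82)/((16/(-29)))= -630383/656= -960.95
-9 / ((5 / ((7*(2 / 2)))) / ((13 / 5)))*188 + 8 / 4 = -153922 / 25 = -6156.88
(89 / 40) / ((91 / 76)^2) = 64258 / 41405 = 1.55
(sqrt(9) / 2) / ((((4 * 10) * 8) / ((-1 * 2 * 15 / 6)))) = -3 / 128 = -0.02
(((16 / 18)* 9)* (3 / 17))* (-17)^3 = -6936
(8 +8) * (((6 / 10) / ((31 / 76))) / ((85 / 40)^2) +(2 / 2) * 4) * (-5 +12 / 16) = -775088 / 2635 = -294.15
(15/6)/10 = 1/4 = 0.25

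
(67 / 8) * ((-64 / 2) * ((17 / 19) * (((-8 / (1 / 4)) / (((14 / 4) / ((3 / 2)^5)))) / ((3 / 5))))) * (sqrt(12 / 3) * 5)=36903600 / 133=277470.68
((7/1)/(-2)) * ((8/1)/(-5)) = 28/5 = 5.60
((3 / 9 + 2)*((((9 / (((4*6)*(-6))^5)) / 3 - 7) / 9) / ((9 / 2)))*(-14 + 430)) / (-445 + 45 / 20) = 1878160048141 / 4956533379072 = 0.38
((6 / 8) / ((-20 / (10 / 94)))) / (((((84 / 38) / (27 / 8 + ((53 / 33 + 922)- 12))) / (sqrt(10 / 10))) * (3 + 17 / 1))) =-917909 / 11117568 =-0.08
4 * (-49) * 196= -38416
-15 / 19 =-0.79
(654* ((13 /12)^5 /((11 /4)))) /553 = 40470937 /63068544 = 0.64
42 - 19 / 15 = 40.73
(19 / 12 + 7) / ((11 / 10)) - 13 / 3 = 229 / 66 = 3.47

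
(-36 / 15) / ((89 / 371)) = -10.00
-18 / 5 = -3.60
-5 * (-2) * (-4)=-40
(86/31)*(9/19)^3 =62694/212629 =0.29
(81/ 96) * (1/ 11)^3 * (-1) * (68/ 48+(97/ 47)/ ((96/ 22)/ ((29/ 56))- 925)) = -2099213073/ 2341229255552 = -0.00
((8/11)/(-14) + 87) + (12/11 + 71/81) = 88.92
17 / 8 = 2.12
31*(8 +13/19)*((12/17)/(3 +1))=47.51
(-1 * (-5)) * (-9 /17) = -45 /17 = -2.65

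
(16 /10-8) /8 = -4 /5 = -0.80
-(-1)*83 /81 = 83 /81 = 1.02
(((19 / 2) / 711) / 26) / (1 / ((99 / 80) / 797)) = 0.00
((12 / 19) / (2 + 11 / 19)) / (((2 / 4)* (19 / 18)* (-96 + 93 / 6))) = -0.01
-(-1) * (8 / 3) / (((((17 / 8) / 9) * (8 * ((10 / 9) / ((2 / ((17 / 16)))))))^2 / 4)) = 17915904 / 2088025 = 8.58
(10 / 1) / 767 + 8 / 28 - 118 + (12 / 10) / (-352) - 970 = -5139099947 / 4724720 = -1087.70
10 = 10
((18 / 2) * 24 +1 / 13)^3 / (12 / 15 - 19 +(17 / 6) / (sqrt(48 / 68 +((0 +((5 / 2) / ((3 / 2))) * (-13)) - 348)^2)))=-554544.89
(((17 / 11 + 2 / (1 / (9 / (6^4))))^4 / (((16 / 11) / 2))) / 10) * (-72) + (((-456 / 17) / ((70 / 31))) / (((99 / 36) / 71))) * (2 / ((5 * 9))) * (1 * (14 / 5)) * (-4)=1589984304580039 / 16890964992000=94.13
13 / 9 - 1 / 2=17 / 18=0.94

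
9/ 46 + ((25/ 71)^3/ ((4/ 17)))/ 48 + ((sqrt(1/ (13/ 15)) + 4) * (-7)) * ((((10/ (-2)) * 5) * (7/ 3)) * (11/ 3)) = 13475 * sqrt(195)/ 117 + 28397891102237/ 4741604928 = 7597.36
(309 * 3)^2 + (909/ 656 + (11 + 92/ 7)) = 3946155995/ 4592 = 859354.53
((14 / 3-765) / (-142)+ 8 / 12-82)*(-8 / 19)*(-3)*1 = -129468 / 1349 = -95.97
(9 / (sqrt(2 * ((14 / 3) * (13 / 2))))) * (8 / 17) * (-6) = -216 * sqrt(546) / 1547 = -3.26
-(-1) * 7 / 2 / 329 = 1 / 94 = 0.01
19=19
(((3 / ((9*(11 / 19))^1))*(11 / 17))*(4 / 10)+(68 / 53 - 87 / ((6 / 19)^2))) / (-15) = 15695143 / 270300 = 58.07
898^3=724150792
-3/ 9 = -1/ 3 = -0.33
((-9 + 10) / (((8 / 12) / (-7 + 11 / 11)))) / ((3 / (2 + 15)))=-51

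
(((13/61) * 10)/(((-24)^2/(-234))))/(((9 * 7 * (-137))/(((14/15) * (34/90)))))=2873/81230040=0.00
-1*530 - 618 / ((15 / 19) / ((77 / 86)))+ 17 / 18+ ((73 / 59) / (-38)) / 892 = -4759523471659 / 3869736840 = -1229.93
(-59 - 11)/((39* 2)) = -35/39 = -0.90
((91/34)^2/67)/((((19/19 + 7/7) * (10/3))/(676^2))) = 709540923/96815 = 7328.83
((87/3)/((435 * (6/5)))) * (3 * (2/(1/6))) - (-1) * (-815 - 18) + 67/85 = -70568/85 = -830.21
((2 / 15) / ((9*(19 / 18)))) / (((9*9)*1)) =0.00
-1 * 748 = -748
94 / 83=1.13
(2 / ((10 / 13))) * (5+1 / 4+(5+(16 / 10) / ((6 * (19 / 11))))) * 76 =154193 / 75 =2055.91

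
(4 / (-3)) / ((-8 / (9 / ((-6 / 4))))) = -1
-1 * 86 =-86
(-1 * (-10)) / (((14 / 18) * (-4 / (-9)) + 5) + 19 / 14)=11340 / 7601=1.49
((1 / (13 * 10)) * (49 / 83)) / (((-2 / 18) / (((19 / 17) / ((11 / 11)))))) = -8379 / 183430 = -0.05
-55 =-55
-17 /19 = -0.89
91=91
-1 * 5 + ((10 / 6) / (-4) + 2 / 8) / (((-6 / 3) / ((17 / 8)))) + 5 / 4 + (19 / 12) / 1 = -191 / 96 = -1.99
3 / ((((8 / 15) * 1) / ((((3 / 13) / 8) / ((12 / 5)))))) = 225 / 3328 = 0.07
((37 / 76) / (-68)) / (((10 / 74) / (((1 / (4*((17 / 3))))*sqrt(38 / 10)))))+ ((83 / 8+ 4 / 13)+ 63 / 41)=52103 / 4264 - 4107*sqrt(95) / 8785600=12.21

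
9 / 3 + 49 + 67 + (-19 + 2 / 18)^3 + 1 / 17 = -82045504 / 12393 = -6620.31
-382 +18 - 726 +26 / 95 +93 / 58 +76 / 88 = -32949391 / 30305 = -1087.26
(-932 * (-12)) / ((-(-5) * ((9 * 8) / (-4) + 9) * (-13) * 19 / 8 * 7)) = 29824 / 25935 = 1.15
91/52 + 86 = 351/4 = 87.75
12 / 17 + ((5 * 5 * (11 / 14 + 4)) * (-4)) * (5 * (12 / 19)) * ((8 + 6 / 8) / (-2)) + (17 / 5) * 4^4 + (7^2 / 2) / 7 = 24181227 / 3230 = 7486.45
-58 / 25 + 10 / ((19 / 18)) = 3398 / 475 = 7.15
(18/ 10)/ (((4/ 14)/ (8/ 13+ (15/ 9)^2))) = 2779/ 130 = 21.38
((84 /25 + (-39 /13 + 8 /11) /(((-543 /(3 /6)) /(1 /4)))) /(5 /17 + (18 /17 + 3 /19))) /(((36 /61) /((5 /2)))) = 1296677363 /137617920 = 9.42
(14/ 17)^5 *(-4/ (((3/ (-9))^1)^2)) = -19361664/ 1419857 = -13.64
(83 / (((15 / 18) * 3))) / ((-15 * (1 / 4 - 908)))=664 / 272325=0.00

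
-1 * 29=-29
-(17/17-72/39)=11/13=0.85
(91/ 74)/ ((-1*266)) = -13/ 2812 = -0.00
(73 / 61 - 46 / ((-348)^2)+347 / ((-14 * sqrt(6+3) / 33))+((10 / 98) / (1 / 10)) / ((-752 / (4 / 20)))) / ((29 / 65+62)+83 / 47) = -4.23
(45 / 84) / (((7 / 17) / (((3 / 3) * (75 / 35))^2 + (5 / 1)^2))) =184875 / 4802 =38.50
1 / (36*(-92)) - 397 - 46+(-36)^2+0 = 2825135 / 3312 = 853.00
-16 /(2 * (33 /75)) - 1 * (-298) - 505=-2477 /11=-225.18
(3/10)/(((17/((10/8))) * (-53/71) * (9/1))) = -71/21624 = -0.00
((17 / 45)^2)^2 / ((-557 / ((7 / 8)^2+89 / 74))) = -389291381 / 5408625960000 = -0.00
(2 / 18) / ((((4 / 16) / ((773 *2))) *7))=6184 / 63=98.16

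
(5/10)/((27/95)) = 95/54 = 1.76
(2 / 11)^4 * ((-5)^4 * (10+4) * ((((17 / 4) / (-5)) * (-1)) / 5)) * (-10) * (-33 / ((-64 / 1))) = -44625 / 5324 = -8.38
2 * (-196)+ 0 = -392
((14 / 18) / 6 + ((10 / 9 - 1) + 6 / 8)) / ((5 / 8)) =214 / 135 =1.59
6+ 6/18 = 19/3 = 6.33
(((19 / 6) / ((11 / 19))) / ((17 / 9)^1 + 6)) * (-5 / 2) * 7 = -37905 / 3124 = -12.13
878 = 878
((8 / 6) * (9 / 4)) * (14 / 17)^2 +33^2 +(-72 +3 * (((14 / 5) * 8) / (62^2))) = 1415101581 / 1388645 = 1019.05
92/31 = 2.97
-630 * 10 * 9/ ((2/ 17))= -481950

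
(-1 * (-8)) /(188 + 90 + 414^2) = 4 /85837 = 0.00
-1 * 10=-10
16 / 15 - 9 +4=-59 / 15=-3.93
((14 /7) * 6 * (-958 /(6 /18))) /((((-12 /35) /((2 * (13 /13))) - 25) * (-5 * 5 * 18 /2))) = -26824 /4405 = -6.09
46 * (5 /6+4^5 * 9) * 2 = 2543846 /3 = 847948.67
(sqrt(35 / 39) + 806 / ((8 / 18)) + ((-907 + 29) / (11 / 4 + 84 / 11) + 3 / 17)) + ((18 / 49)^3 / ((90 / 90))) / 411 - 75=sqrt(1365) / 39 + 414263710032043 / 250440132194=1655.09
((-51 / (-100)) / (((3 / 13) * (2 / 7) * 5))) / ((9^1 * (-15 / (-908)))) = 351169 / 33750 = 10.41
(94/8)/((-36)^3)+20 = 3732433/186624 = 20.00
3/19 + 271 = 5152/19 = 271.16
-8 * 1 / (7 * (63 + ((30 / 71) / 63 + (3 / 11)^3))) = -1134012 / 62539195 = -0.02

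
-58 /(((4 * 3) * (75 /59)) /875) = -59885 /18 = -3326.94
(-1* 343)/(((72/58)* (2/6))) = -9947/12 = -828.92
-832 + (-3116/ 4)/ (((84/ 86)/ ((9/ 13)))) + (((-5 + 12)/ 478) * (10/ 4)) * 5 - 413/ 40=-1212976787/ 869960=-1394.29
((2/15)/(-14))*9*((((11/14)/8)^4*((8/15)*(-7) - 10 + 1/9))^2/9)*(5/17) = -80549422354489/17899356792229252300800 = -0.00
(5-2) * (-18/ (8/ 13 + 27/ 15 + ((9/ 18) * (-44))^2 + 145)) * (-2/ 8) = 1755/ 82084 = 0.02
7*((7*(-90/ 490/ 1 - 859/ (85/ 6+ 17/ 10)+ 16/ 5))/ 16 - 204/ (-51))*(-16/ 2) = 349689/ 340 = 1028.50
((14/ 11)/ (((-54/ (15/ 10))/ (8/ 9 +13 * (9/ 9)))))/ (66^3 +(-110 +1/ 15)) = -0.00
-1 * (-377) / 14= 377 / 14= 26.93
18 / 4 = 9 / 2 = 4.50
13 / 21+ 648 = 13621 / 21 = 648.62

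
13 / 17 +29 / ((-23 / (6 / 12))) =105 / 782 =0.13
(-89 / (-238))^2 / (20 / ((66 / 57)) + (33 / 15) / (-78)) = 16990545 / 2095233238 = 0.01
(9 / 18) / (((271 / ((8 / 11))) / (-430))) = -1720 / 2981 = -0.58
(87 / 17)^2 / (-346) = -7569 / 99994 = -0.08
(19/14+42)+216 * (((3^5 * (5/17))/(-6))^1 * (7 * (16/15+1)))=-8848489/238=-37178.53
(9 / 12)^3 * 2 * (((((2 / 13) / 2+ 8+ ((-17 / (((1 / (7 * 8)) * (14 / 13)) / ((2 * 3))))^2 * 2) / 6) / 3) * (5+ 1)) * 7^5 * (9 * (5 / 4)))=2489407424376705 / 832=2992076231222.00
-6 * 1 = -6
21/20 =1.05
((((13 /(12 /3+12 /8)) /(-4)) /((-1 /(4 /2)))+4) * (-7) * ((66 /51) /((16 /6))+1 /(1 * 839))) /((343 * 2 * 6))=-75335 /17572016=-0.00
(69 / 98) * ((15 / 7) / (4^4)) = 1035 / 175616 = 0.01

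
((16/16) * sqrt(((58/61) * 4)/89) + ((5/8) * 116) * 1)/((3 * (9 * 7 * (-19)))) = -145/7182 - 2 * sqrt(314882)/19495539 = -0.02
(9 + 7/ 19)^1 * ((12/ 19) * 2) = 4272/ 361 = 11.83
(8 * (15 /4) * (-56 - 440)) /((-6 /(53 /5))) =26288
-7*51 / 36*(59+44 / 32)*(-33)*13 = 8219211 / 32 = 256850.34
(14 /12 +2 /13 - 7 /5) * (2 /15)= -31 /2925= -0.01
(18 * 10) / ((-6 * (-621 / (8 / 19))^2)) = -640 / 46405467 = -0.00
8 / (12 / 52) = 104 / 3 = 34.67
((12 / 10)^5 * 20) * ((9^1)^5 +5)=1836815616 / 625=2938904.99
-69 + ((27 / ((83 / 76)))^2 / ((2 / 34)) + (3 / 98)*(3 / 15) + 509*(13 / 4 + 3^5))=135663.02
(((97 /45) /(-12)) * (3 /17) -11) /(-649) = 33757 /1985940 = 0.02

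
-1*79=-79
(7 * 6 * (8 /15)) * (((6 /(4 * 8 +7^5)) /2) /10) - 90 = -90.00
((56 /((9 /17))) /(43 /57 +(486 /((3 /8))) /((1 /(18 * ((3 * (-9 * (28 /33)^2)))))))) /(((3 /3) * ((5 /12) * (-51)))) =514976 /46911596835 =0.00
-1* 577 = -577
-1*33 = -33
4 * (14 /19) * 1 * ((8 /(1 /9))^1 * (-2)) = -8064 /19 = -424.42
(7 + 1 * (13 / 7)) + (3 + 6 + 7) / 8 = 76 / 7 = 10.86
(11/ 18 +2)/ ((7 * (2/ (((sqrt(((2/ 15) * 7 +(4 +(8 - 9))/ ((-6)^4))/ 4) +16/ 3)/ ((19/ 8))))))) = 47 * sqrt(30315)/ 215460 +1504/ 3591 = 0.46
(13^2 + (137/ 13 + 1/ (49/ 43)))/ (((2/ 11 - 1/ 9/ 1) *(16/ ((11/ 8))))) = 125153325/ 570752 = 219.28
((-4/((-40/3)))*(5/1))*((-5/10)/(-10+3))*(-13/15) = -0.09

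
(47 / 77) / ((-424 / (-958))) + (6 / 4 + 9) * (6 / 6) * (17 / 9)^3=286170001 / 3966732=72.14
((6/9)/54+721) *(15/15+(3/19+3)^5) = 45558004333798/200564019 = 227149.44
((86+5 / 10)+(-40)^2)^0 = 1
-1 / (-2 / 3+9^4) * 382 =-1146 / 19681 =-0.06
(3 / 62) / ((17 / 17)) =3 / 62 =0.05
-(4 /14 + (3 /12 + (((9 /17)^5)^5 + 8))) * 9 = -12412619744871706415445867420866355 /161577567545755266610307959749596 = -76.82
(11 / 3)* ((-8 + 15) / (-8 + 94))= 77 / 258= 0.30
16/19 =0.84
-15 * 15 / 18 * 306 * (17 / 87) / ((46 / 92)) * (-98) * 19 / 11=80717700 / 319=253033.54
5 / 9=0.56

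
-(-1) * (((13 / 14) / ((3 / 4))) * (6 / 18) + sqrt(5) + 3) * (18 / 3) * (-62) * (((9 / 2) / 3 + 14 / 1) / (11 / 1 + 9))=-41323 / 42-2883 * sqrt(5) / 10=-1628.54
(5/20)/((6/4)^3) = 2/27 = 0.07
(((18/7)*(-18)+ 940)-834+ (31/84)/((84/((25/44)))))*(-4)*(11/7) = -18539911/49392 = -375.36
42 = 42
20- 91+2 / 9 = -637 / 9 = -70.78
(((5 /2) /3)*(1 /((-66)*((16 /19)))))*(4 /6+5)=-1615 /19008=-0.08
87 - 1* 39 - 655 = -607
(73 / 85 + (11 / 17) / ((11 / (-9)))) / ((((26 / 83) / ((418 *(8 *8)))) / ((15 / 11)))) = 8477952 / 221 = 38361.77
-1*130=-130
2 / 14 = 0.14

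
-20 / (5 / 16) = -64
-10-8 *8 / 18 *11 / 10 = -626 / 45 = -13.91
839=839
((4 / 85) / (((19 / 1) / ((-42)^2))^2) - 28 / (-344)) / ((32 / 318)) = 170231476821 / 42222560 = 4031.77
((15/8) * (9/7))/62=135/3472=0.04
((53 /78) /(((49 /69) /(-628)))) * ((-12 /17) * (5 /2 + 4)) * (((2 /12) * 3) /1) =1148298 /833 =1378.51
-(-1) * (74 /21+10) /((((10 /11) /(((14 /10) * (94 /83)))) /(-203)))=-29806084 /6225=-4788.13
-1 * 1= -1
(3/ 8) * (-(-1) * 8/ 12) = 1/ 4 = 0.25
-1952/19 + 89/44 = -84197/836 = -100.71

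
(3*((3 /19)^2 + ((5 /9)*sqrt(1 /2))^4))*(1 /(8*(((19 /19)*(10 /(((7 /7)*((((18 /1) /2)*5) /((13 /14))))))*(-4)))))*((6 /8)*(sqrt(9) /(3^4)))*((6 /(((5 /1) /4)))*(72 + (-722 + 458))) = 3232747 /5701995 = 0.57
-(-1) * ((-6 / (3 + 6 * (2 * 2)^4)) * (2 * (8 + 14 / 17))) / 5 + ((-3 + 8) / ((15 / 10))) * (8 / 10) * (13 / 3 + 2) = 16352 / 969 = 16.88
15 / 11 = 1.36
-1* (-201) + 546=747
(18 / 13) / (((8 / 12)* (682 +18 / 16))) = 216 / 71045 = 0.00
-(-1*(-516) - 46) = -470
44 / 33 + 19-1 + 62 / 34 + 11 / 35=38326 / 1785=21.47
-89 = -89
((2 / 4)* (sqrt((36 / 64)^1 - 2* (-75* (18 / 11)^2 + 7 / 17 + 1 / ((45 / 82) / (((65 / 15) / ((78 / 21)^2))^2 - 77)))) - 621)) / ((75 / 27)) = -5589 / 50 + sqrt(130520656212605) / 2431000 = -107.08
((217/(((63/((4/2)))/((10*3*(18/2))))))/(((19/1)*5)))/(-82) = -186/779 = -0.24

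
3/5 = 0.60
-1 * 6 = -6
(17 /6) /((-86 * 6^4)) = -17 /668736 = -0.00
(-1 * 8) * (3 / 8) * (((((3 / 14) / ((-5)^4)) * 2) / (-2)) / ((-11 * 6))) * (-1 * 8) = 6 / 48125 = 0.00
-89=-89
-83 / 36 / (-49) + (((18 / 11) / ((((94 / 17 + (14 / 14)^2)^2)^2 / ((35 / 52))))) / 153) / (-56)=800797805039 / 17019390980592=0.05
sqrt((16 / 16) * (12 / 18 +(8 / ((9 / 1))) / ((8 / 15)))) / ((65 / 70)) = 14 * sqrt(21) / 39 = 1.65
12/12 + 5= 6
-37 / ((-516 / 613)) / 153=22681 / 78948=0.29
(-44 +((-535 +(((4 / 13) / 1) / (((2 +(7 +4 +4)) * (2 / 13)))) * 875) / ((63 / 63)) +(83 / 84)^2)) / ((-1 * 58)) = 8.19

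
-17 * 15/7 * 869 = -221595/7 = -31656.43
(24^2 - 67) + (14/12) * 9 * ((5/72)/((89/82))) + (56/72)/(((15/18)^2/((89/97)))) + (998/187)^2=97663331113603/181132426200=539.18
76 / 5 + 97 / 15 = 65 / 3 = 21.67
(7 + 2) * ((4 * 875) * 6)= 189000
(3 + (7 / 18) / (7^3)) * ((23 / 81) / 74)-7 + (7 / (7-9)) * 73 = -262.49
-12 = -12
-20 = -20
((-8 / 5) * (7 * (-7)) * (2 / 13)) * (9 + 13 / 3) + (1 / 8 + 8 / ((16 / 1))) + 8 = 52867 / 312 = 169.45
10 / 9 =1.11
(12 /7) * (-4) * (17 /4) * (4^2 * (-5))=16320 /7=2331.43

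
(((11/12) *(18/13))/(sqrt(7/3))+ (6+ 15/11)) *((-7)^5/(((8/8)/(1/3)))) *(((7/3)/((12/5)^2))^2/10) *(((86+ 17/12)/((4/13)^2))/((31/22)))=-18249815822875/41140224-24266238621625 *sqrt(21)/2221572096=-493655.79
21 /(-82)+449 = 36797 /82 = 448.74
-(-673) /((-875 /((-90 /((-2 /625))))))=-151425 /7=-21632.14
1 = 1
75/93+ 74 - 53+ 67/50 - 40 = -26123/1550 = -16.85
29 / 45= 0.64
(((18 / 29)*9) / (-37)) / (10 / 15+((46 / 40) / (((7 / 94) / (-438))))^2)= -595350 / 180409997544349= -0.00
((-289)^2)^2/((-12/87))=-202296965789/4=-50574241447.25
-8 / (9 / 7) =-56 / 9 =-6.22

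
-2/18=-1/9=-0.11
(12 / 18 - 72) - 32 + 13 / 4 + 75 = -301 / 12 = -25.08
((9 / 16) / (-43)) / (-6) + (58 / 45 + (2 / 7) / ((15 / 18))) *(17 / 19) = 12041443 / 8235360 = 1.46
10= 10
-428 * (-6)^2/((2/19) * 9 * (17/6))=-97584/17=-5740.24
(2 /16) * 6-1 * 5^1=-17 /4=-4.25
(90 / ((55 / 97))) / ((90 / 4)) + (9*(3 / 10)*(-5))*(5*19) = -140299 / 110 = -1275.45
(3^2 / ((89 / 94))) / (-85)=-846 / 7565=-0.11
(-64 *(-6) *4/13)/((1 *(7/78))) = 9216/7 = 1316.57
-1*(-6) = 6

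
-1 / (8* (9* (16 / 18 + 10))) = -1 / 784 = -0.00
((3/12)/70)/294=0.00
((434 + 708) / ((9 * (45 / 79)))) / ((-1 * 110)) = -45109 / 22275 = -2.03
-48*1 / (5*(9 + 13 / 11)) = -33 / 35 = -0.94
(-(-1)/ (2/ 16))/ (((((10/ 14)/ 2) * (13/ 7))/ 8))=6272/ 65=96.49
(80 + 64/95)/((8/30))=5748/19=302.53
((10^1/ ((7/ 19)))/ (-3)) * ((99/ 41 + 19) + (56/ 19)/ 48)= -501895/ 2583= -194.31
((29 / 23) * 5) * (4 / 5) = 116 / 23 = 5.04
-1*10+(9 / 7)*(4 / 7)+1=-405 / 49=-8.27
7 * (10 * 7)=490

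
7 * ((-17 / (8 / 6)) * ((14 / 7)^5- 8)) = -2142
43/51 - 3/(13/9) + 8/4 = 508/663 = 0.77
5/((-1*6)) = -0.83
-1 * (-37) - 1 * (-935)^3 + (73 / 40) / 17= 555832280233 / 680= 817400412.11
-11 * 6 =-66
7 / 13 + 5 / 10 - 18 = -441 / 26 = -16.96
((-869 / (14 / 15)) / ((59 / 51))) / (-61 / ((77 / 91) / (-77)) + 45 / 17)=-11301345 / 77984312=-0.14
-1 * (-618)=618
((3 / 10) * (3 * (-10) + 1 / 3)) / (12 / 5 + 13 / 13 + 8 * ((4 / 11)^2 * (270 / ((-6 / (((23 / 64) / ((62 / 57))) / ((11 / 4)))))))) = 3672229 / 956926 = 3.84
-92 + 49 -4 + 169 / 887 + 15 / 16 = -651015 / 14192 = -45.87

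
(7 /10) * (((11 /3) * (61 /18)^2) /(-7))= -40931 /9720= -4.21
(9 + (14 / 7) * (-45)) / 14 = -81 / 14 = -5.79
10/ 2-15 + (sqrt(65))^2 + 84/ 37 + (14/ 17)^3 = 10512175/ 181781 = 57.83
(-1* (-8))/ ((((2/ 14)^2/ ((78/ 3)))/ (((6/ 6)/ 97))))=10192/ 97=105.07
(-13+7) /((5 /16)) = -96 /5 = -19.20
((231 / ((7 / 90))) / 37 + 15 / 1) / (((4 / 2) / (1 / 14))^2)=3525 / 29008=0.12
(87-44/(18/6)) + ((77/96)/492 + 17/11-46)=14485327/519552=27.88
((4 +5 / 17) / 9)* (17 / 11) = 73 / 99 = 0.74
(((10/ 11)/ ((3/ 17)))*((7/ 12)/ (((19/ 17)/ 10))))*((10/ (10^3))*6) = 2023/ 1254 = 1.61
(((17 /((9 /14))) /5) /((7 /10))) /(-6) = -34 /27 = -1.26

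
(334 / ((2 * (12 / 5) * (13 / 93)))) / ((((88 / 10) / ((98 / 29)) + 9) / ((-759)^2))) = 3653404887825 / 147836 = 24712552.34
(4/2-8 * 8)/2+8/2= -27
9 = 9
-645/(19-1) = -215/6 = -35.83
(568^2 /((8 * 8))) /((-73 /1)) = -5041 /73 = -69.05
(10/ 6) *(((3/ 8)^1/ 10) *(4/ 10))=1/ 40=0.02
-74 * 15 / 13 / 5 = -222 / 13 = -17.08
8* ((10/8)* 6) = 60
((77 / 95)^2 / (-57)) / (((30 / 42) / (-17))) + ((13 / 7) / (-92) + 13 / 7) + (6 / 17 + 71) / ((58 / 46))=6848196524281 / 116661301500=58.70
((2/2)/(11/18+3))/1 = 18/65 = 0.28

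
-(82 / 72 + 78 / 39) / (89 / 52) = -1469 / 801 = -1.83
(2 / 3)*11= 22 / 3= 7.33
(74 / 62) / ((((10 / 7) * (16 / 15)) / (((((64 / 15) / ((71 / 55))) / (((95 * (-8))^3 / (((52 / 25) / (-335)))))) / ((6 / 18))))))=111111 / 1011476153000000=0.00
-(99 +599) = -698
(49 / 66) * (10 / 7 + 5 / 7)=1.59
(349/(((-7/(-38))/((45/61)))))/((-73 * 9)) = -66310/31171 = -2.13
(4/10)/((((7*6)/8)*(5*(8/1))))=1/525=0.00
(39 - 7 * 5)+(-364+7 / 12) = -4313 / 12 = -359.42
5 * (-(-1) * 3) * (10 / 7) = 21.43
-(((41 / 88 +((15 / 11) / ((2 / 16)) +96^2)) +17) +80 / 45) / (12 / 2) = -665723 / 432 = -1541.03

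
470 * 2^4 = 7520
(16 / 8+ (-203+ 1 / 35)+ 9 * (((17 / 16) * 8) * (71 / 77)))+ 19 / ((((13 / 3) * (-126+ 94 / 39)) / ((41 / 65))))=-3147105737 / 24124100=-130.45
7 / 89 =0.08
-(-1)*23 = 23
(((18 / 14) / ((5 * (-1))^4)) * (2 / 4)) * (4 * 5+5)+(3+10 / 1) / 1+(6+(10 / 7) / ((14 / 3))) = 47363 / 2450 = 19.33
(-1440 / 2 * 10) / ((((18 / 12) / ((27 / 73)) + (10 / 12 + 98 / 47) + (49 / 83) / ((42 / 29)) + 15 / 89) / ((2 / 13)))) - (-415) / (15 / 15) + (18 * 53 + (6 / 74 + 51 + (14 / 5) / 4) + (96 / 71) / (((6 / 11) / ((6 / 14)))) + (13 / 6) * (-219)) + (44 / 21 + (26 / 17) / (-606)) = 233197993466795460869 / 290507889310961595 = 802.73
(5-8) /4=-3 /4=-0.75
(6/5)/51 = 2/85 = 0.02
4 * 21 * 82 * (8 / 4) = 13776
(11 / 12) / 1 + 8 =107 / 12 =8.92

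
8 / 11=0.73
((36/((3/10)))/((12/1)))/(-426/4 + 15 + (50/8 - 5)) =-0.11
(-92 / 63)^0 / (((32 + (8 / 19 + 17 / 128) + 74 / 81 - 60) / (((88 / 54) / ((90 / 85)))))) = -53504 / 922359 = -0.06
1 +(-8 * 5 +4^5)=985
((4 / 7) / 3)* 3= 4 / 7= 0.57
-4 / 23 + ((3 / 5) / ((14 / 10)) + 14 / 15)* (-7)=-3349 / 345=-9.71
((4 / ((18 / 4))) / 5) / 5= 8 / 225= 0.04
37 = 37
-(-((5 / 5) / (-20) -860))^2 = -295874401 / 400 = -739686.00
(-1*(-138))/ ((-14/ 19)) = -1311/ 7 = -187.29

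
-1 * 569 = -569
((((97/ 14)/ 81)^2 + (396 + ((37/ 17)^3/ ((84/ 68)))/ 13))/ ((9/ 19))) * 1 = 36410582868307/ 43482030228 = 837.37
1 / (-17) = -1 / 17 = -0.06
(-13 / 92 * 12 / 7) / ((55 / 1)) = -39 / 8855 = -0.00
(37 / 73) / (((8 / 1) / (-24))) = -111 / 73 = -1.52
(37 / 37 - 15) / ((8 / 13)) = -91 / 4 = -22.75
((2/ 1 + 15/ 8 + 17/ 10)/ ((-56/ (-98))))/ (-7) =-223/ 160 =-1.39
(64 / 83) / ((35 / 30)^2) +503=2048005 / 4067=503.57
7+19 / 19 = 8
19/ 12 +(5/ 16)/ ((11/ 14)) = 523/ 264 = 1.98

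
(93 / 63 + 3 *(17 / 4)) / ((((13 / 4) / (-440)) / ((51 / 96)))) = -1117325 / 1092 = -1023.19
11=11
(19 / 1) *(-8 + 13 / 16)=-136.56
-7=-7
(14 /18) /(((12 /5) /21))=245 /36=6.81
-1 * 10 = -10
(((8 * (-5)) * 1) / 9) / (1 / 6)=-80 / 3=-26.67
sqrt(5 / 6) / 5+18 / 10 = sqrt(30) / 30+9 / 5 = 1.98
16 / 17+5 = 101 / 17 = 5.94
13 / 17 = 0.76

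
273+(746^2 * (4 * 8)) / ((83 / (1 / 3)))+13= 17879726 / 249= 71806.13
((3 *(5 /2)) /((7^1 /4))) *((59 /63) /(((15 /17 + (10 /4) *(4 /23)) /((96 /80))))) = 92276 /25235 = 3.66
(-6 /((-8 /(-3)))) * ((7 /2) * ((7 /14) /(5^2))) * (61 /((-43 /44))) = 42273 /4300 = 9.83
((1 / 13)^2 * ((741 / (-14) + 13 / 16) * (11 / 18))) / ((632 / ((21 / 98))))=-4939 / 77296128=-0.00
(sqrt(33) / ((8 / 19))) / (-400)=-19*sqrt(33) / 3200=-0.03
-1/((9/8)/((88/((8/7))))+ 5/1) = -616/3089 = -0.20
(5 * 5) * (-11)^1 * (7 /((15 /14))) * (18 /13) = -32340 /13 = -2487.69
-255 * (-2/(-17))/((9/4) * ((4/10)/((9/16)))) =-75/4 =-18.75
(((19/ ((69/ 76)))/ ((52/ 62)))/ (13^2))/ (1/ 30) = 223820/ 50531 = 4.43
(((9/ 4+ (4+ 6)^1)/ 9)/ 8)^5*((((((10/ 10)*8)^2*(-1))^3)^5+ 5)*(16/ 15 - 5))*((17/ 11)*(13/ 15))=4559574280387622573186902251353536168709/ 4903855246540800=929793815509535143762142.30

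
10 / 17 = 0.59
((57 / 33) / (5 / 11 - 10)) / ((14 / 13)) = -247 / 1470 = -0.17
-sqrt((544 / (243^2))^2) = -544 / 59049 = -0.01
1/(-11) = -1/11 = -0.09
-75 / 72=-25 / 24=-1.04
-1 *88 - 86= -174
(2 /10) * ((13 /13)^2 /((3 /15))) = 1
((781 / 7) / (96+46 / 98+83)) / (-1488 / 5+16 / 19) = -519365 / 247920448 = -0.00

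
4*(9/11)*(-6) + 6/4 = -399/22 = -18.14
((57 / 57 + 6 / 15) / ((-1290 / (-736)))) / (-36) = -0.02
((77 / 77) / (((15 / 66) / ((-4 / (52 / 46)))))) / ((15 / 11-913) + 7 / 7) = 11132 / 651105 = 0.02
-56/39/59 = -56/2301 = -0.02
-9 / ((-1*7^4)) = 0.00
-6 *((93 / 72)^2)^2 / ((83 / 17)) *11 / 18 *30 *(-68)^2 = -289990.08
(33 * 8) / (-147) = -88 / 49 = -1.80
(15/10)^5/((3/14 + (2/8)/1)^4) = 4667544/28561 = 163.42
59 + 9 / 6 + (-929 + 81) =-1575 / 2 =-787.50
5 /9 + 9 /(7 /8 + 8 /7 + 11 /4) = 1957 /801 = 2.44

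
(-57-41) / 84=-7 / 6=-1.17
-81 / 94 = -0.86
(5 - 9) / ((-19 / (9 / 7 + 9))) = 2.17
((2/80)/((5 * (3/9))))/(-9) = -1/600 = -0.00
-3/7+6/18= -2/21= -0.10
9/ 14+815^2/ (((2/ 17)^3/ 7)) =2855420247.52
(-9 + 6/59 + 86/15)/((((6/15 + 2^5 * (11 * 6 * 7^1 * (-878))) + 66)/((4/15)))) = 0.00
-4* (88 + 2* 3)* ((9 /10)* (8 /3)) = -4512 /5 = -902.40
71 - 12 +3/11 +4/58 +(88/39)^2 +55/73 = 2308875163/35419527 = 65.19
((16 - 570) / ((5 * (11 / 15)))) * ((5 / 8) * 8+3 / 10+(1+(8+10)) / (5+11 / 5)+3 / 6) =-420763 / 330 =-1275.04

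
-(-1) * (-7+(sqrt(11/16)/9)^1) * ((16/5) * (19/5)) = -2128/25+76 * sqrt(11)/225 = -84.00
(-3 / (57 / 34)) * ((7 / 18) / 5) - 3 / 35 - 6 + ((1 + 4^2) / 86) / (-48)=-51298171 / 8235360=-6.23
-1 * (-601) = 601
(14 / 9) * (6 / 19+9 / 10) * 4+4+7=18.56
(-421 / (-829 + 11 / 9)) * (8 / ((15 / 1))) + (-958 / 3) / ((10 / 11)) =-19611869 / 55875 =-351.00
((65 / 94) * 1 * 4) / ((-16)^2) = 65 / 6016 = 0.01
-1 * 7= -7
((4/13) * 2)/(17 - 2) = 8/195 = 0.04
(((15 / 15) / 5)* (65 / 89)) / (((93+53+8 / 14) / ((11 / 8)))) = 1001 / 730512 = 0.00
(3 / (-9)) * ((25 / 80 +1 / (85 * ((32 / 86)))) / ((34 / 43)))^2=-8436987 / 133633600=-0.06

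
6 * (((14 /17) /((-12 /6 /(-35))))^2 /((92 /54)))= 4862025 /6647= 731.46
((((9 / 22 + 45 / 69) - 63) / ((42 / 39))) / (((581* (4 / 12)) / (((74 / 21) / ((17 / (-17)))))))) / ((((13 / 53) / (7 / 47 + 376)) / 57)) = 746182229841 / 8157226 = 91475.00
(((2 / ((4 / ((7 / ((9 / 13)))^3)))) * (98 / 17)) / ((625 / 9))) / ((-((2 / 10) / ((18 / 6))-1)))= 5274997 / 114750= 45.97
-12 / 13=-0.92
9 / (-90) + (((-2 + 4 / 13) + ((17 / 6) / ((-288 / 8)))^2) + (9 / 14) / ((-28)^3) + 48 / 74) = -612906002171 / 538821279360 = -1.14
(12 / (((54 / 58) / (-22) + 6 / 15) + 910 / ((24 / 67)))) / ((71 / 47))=10794960 / 3452759891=0.00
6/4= 3/2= 1.50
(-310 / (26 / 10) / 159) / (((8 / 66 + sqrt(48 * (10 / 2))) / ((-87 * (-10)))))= 3708375 / 11254126 - 122376375 * sqrt(15) / 11254126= -41.78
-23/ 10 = -2.30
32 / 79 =0.41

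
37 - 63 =-26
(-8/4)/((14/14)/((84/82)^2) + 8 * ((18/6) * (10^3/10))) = -3528/4235281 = -0.00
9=9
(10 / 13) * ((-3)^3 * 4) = -1080 / 13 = -83.08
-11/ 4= -2.75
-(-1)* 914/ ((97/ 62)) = 56668/ 97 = 584.21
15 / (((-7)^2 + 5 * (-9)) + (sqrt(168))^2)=0.09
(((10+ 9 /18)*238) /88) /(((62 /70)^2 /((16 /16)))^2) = 3750061875 /81269848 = 46.14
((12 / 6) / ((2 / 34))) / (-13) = -34 / 13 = -2.62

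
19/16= 1.19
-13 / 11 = -1.18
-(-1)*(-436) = -436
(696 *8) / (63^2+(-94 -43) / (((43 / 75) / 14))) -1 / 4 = 310293 / 35756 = 8.68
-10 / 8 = -5 / 4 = -1.25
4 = 4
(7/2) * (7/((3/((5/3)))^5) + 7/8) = 4118401/944784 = 4.36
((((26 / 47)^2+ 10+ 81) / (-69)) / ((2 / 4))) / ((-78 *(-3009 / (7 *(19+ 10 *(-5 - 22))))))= 27259855 / 1375904367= 0.02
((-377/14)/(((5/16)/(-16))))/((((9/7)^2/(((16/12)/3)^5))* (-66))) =-0.22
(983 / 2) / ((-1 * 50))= -983 / 100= -9.83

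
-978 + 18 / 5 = -4872 / 5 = -974.40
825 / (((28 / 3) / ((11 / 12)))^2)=99825 / 12544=7.96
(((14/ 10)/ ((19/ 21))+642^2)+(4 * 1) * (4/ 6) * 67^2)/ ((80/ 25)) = 120878821/ 912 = 132542.57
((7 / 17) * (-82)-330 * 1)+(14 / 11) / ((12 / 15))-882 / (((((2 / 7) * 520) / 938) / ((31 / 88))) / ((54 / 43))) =-2148137997 / 760240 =-2825.61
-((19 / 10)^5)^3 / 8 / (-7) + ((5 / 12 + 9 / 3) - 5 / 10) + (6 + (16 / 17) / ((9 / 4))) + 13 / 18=2408882435570844139747 / 8568000000000000000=281.15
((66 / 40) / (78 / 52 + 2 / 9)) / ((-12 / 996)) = -24651 / 310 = -79.52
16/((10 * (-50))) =-4/125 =-0.03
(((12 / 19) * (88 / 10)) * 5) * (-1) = -528 / 19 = -27.79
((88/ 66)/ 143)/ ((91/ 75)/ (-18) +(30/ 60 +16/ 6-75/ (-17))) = 15300/ 12325027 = 0.00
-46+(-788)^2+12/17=10555278/17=620898.71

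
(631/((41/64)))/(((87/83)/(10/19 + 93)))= 5956276544/67773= 87885.69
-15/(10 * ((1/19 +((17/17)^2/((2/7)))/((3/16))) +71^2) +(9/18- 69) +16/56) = -2394/8064425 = -0.00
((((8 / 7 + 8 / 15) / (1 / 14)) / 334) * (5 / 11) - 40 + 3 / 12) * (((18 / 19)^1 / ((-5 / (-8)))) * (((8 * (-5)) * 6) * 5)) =229233600 / 3173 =72245.07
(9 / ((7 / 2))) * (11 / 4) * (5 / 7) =495 / 98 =5.05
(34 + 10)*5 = 220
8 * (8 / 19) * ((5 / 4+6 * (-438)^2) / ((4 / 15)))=14539771.58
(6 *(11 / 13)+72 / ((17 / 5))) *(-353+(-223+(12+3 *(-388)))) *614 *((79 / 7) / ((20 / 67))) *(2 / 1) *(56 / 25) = -130332197864448 / 27625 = -4717907615.00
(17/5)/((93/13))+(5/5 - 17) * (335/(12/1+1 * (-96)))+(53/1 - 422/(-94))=6209873/50995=121.77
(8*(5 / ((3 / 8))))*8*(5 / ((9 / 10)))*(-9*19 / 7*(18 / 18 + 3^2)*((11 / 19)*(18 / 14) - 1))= 43520000 / 147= 296054.42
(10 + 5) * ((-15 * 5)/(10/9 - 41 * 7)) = 10125/2573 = 3.94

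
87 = 87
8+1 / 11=89 / 11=8.09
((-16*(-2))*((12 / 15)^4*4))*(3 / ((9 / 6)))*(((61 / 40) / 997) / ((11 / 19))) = 9494528 / 34271875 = 0.28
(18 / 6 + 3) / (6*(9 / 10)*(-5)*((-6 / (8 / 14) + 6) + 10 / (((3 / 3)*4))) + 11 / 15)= 90 / 821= 0.11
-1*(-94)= 94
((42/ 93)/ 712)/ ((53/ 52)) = 91/ 146227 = 0.00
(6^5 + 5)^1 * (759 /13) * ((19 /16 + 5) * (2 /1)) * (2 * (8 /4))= 584672121 /26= 22487389.27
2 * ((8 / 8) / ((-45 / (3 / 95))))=-2 / 1425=-0.00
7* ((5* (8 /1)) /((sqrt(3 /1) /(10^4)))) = 2800000* sqrt(3) /3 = 1616580.75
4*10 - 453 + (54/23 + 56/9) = -83717/207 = -404.43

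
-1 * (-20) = 20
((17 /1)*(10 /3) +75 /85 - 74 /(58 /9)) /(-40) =-17033 /14790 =-1.15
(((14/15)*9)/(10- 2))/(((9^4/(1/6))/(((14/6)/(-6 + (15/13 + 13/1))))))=637/83455920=0.00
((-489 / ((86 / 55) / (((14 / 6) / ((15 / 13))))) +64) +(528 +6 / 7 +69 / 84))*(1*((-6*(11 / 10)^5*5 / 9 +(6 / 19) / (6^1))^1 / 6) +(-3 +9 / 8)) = 264228610027 / 2470608000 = 106.95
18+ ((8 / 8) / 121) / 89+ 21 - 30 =96922 / 10769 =9.00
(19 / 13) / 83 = 19 / 1079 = 0.02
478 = 478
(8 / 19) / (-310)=-4 / 2945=-0.00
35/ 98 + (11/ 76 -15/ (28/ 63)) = -4422/ 133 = -33.25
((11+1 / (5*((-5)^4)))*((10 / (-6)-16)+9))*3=-286.01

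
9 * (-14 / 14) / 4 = -9 / 4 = -2.25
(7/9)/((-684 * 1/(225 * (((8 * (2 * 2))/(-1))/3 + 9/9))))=5075/2052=2.47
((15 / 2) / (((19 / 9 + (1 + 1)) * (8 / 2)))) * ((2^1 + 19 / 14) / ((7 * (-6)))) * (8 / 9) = -0.03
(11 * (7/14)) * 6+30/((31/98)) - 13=3560/31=114.84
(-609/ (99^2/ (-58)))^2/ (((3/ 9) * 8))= 34656769/ 7115526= 4.87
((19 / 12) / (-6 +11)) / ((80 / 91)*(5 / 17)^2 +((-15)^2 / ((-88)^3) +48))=85129652608 / 12924218533035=0.01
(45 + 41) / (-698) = -43 / 349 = -0.12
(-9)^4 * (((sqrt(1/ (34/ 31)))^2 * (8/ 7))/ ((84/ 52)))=3525444/ 833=4232.23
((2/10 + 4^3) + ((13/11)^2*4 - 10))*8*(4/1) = 1157472/605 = 1913.18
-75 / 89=-0.84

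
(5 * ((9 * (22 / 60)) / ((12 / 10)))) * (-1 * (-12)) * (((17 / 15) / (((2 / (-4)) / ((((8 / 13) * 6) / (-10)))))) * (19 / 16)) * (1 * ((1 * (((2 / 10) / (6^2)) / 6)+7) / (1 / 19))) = 21812.84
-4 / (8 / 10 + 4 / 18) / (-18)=5 / 23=0.22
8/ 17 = 0.47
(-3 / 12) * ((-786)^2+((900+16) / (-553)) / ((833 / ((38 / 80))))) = -2845871091689 / 18425960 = -154449.00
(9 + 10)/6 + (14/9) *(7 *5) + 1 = 1055/18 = 58.61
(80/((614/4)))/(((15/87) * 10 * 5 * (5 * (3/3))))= 464/38375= 0.01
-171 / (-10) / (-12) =-1.42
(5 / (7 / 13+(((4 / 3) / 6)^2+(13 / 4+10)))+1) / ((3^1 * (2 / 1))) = 15869 / 69942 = 0.23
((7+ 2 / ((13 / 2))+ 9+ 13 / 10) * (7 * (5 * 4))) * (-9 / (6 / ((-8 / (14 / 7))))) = 192276 / 13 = 14790.46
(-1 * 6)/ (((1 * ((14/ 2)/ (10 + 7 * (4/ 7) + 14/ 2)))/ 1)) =-18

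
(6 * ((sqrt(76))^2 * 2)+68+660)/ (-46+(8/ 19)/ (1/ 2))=-15580/ 429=-36.32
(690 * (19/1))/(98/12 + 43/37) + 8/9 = 1379492/981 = 1406.21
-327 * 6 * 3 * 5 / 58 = -14715 / 29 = -507.41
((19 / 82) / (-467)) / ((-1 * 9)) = 19 / 344646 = 0.00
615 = 615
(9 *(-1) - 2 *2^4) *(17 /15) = -697 /15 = -46.47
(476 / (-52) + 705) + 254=12348 / 13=949.85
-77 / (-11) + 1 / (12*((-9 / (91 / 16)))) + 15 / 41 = 518125 / 70848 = 7.31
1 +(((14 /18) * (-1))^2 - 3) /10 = 308 /405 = 0.76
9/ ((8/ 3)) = 27/ 8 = 3.38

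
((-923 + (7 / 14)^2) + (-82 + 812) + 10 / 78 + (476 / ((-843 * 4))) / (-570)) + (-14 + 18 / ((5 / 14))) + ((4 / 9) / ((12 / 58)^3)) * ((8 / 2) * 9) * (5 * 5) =1686912173779 / 37479780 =45008.59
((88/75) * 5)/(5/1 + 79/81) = 54/55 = 0.98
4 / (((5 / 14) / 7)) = 392 / 5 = 78.40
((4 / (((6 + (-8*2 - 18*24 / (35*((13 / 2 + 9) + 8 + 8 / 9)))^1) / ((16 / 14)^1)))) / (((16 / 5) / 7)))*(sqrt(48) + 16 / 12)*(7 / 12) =-537775*sqrt(3) / 242139 - 537775 / 726417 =-4.59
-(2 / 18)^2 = -1 / 81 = -0.01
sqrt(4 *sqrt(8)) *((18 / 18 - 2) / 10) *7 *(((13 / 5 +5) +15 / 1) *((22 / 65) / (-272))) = 8701 *2^(3 / 4) / 221000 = 0.07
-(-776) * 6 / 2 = 2328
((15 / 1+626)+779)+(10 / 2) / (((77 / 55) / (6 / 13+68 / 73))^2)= 62882278080 / 44129449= 1424.95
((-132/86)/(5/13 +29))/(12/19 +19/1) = -8151/3063449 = -0.00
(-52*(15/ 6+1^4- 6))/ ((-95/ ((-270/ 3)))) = 123.16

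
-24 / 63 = -0.38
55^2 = 3025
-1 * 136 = -136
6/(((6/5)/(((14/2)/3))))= 35/3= 11.67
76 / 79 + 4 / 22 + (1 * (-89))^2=6884343 / 869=7922.14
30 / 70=3 / 7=0.43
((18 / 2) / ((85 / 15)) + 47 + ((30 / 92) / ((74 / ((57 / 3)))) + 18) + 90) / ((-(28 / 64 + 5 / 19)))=-689038268 / 3081471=-223.61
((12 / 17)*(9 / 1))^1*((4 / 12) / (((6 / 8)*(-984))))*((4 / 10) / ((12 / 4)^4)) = -4 / 282285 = -0.00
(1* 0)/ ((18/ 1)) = 0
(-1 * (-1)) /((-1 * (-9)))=1 /9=0.11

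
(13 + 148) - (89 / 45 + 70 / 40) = 28309 / 180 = 157.27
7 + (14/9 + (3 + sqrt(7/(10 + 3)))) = 12.29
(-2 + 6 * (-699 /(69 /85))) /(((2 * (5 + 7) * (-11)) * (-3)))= -29719 /4554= -6.53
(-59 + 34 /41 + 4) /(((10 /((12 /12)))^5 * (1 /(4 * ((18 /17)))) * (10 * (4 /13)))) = -259857 /348500000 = -0.00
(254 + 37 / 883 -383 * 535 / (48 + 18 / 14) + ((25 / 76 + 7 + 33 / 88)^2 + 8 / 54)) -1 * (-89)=-47571172700785 / 12668916672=-3754.95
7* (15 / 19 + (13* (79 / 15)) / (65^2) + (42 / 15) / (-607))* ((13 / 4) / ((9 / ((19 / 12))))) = 39408803 / 12291750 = 3.21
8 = 8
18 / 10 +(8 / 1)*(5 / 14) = 163 / 35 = 4.66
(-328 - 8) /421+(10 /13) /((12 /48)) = 12472 /5473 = 2.28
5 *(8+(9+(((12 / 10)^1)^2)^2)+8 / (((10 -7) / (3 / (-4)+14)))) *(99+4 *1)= 10507339 / 375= 28019.57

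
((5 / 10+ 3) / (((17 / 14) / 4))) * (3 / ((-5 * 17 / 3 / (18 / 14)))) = -2268 / 1445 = -1.57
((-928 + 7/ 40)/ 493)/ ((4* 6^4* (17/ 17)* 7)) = -12371/ 238533120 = -0.00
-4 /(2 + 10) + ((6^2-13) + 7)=89 /3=29.67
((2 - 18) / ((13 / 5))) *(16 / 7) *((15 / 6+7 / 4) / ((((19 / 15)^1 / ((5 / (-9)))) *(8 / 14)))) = 34000 / 741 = 45.88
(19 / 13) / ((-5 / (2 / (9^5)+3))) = -3365831 / 3838185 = -0.88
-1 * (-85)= 85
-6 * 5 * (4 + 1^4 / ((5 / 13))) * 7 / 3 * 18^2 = -149688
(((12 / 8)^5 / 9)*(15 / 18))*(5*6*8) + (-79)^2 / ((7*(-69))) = 301061 / 1932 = 155.83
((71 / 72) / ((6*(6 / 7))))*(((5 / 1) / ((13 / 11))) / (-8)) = -27335 / 269568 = -0.10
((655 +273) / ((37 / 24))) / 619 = 22272 / 22903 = 0.97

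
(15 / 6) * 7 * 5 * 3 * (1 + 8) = 4725 / 2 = 2362.50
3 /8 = 0.38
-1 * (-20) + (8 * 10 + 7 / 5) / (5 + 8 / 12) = 2921 / 85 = 34.36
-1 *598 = -598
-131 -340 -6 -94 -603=-1174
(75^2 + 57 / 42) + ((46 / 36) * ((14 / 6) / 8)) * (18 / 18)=17015231 / 3024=5626.73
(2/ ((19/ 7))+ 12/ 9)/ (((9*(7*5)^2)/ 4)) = 472/ 628425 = 0.00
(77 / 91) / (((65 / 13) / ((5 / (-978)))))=-11 / 12714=-0.00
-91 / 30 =-3.03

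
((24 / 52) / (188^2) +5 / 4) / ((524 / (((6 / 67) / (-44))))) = -861519 / 177442572736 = -0.00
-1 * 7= -7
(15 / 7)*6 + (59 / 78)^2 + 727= 31533403 / 42588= 740.43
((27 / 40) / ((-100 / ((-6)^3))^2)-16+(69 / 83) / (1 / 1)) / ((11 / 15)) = -18705183 / 1141250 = -16.39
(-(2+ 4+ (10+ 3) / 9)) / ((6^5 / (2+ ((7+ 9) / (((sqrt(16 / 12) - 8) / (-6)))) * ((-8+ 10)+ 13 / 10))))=-334129 / 8223120 - 737 * sqrt(3) / 228420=-0.05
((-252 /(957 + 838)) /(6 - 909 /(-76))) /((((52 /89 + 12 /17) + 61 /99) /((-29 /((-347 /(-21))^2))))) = 1747050860016 /4011485578935575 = 0.00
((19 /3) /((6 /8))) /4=19 /9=2.11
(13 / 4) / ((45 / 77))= 1001 / 180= 5.56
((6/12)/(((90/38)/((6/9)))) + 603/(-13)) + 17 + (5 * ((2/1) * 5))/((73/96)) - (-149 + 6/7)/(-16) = 391015897/14348880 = 27.25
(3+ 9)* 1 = 12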